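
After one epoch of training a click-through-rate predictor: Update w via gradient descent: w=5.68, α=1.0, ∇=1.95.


w_new = w - α·∇
= 5.68 - 1.0·1.95
= 5.68 - 1.95
= 3.73

3.73


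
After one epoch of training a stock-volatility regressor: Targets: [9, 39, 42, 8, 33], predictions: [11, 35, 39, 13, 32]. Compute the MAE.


Absolute errors: |9-11|=2, |39-35|=4, |42-39|=3, |8-13|=5, |33-32|=1
Sum = 15
MAE = 15/5 = 3

3


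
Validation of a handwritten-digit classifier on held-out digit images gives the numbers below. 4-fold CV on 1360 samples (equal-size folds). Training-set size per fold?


Fold size = 1360/4 = 340
Training per fold = 1360 - 340 = 1020

1020


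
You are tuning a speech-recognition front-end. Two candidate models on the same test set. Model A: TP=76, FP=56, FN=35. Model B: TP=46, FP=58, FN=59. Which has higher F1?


Model A: P=76/132=0.5758, R=76/111=0.6847, F1=2PR/(P+R)=2TP/(2TP+FP+FN)=152/243=0.6255
Model B: P=46/104=0.4423, R=46/105=0.4381, F1=2PR/(P+R)=2TP/(2TP+FP+FN)=92/209=0.4402
0.6255 > 0.4402 → Model A

Model A


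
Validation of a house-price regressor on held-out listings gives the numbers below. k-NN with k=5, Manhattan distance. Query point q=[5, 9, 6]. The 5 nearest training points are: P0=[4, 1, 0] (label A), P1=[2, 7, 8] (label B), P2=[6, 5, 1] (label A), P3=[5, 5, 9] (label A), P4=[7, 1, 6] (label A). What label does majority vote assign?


d(q,P0) = 15  (label A)
d(q,P1) = 7  (label B)
d(q,P2) = 10  (label A)
d(q,P3) = 7  (label A)
d(q,P4) = 10  (label A)
Votes: A=4, B=1
Majority → A

A


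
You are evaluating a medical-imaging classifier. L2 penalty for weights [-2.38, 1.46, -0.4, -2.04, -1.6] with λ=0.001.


‖w‖₂² = (-2.38)² + (1.46)² + (-0.4)² + (-2.04)² + (-1.6)²
     = 5.6644 + 2.1316 + 0.16 + 4.1616 + 2.56
     = 14.6776
λ·‖w‖₂² = 0.001·14.6776 = 0.014678

0.014678


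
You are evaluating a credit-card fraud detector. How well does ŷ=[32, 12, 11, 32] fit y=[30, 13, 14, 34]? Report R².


ȳ = 22.75
SS_res = Σ(y-ŷ)² = 18
SS_tot = Σ(y-ȳ)² = 350.75
R² = 1 - SS_res/SS_tot = 1 - 0.0513 = 0.9487

0.9487


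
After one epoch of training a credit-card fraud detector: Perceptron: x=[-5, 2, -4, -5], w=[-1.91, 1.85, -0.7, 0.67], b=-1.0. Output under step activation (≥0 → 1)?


z = (-5)·(-1.91) + (2)·(1.85) + (-4)·(-0.7) + (-5)·(0.67) - 1.0
  = 11.7
step(z) = 1 (z≥0)

1


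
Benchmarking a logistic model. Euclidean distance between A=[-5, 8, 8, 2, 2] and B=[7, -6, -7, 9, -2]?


d = √((-5-7)² + (8+ 6)² + (8+ 7)² + (2-9)² + (2+ 2)²)
  = √(144 + 196 + 225 + 49 + 16)
  = √630 = 25.0998

25.0998


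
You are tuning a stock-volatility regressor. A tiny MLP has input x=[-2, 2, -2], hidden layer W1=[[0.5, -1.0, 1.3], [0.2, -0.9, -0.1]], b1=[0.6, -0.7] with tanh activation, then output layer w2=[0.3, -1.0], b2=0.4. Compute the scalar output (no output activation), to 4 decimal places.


z1[0] = (0.5)·(-2) + (-1.0)·(2) + (1.3)·(-2) + 0.6 = -5.0
z1[1] = (0.2)·(-2) + (-0.9)·(2) + (-0.1)·(-2) - 0.7 = -2.7
h = tanh(z1) = [-0.9999, -0.991]
output = (0.3)·(-0.9999) + (-1.0)·(-0.991) + 0.4 = 1.091

1.091


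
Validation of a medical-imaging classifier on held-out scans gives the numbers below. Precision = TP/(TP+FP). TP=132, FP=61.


Precision = TP/(TP+FP)
= 132/(132+61)
= 132/193 = 68.39%

68.39%


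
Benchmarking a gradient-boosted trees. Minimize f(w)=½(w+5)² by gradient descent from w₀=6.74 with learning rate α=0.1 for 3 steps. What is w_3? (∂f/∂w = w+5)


step 1: grad = 6.74+5 = 11.74; w = 6.74 - 0.1·(11.74) = 5.566
step 2: grad = 5.566+5 = 10.566; w = 5.566 - 0.1·(10.566) = 4.5094
step 3: grad = 4.5094+5 = 9.5094; w = 4.5094 - 0.1·(9.5094) = 3.55846

3.55846


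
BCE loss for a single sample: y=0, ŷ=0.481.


BCE = -[y·ln(p) + (1-y)·ln(1-p)]
= -0 - 1·ln(1-0.481)
= -ln(0.519) = 0.6559

0.6559


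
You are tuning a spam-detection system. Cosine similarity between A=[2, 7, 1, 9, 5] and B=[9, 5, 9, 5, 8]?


A·B = 2·9 + 7·5 + 1·9 + 9·5 + 5·8 = 147
‖A‖ = √160 = 12.6491, ‖B‖ = √276 = 16.6132
cos = 147/(√160·√276) = 147/√44160 = 0.6995

0.6995


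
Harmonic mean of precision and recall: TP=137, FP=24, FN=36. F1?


Precision = 137/161 = 0.8509
Recall = 137/173 = 0.7919
F1 = 2·P·R/(P+R) = 2·TP/(2·TP+FP+FN) = 274/(274+24+36) = 274/334 = 0.8204

0.8204


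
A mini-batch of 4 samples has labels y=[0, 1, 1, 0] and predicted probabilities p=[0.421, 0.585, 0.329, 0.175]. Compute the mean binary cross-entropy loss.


L[0] = -ln(1-0.421) = -ln(0.579) = 0.5465
L[1] = -ln(0.585) = 0.5361
L[2] = -ln(0.329) = 1.1117
L[3] = -ln(1-0.175) = -ln(0.825) = 0.1924
mean = (0.5465 + 0.5361 + 1.1117 + 0.1924)/4 = 0.5967

0.5967


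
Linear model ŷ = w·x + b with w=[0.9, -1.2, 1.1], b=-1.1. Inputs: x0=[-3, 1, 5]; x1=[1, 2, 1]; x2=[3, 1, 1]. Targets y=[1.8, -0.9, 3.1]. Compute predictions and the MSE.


ŷ0 = (0.9)·(-3) + (-1.2)·(1) + (1.1)·(5) - 1.1 = 0.5
ŷ1 = (0.9)·(1) + (-1.2)·(2) + (1.1)·(1) - 1.1 = -1.5
ŷ2 = (0.9)·(3) + (-1.2)·(1) + (1.1)·(1) - 1.1 = 1.5
errors² = [1.69, 0.36, 2.56]
MSE = 4.6100/3 = 1.5367

1.5367


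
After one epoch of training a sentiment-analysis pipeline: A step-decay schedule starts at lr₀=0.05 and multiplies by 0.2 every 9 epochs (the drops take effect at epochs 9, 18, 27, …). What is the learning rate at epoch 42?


n_drops = ⌊42/9⌋ = 4
lr = 0.05·0.2^4 = 0.05·0.0016 = 0.00008

0.00008


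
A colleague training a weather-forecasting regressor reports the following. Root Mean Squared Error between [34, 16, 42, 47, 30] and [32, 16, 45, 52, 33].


MSE = 47/5 = 9.4
RMSE = √(47/5) = 3.0659

3.0659


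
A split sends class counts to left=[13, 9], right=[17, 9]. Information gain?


Parent = [30, 18], H_parent = 0.9544
H_left = 0.976 (n=22), H_right = 0.9306 (n=26)
H_children = (22/48)·0.976 + (26/48)·0.9306 = 0.9514
IG = 0.9544 - 0.9514 = 0.003

0.003


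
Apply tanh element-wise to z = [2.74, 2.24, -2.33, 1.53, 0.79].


tanh(2.74) = 0.9917
tanh(2.24) = 0.9776
tanh(-2.33) = -0.9812
tanh(1.53) = 0.9104
tanh(0.79) = 0.6584
result = [0.9917, 0.9776, -0.9812, 0.9104, 0.6584]

[0.9917, 0.9776, -0.9812, 0.9104, 0.6584]


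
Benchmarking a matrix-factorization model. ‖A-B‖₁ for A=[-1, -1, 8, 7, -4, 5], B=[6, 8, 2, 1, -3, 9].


d = |-1-6| + |-1-8| + |8-2| + |7-1| + |-4+ 3| + |5-9|
  = 7 + 9 + 6 + 6 + 1 + 4
  = 33

33


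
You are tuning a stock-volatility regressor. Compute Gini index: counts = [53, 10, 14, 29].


Probabilities: [53/106, 10/106, 14/106, 29/106] ≈ [0.5, 0.0943, 0.1321, 0.2736]
Σpᵢ² = (2809 + 100 + 196 + 841)/106² = 3946/11236
Gini = 1 - Σpᵢ² = 1 - 3946/11236 = 0.6488

0.6488


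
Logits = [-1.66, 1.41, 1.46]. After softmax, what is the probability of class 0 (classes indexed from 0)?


Exponentials: e^-1.66=0.1901, e^1.41=4.096, e^1.46=4.306
Sum = 8.5921
Softmax = [0.0221, 0.4767, 0.5012]
p[0] = 0.1901/8.5921 = 0.0221

0.0221


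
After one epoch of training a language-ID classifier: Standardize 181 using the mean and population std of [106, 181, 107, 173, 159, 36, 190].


μ = 136, σ = 51.5198
z = (181 - 136)/51.5198 = 0.8735

0.8735


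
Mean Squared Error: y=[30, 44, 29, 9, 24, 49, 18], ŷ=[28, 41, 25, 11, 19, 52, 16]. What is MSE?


Squared errors: (30-28)²=4, (44-41)²=9, (29-25)²=16, (9-11)²=4, (24-19)²=25, (49-52)²=9, (18-16)²=4
Sum = 71
MSE = 71/7 = 71/7

71/7


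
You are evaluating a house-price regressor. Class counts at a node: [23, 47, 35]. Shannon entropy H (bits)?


Probabilities: [23/105, 47/105, 35/105] ≈ [0.219, 0.4476, 0.3333]
H = -((23/105)·log₂(23/105) + (47/105)·log₂(47/105) + (35/105)·log₂(35/105))
  = 1.5273 bits

1.5273 bits


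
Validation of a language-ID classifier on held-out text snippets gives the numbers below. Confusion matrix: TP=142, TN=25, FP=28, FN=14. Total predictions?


Total = TP + TN + FP + FN
= 142 + 25 + 28 + 14
= 209
(Predicted positive: 170, predicted negative: 39)

209


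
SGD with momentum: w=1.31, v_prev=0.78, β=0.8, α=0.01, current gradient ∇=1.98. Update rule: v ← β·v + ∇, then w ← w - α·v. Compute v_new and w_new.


v_new = 0.8·0.78 + 1.98 = 0.624 + 1.98 = 2.604
w_new = 1.31 - 0.01·2.604 = 1.31 - 0.02604 = 1.28396

v_new=2.604, w_new=1.28396


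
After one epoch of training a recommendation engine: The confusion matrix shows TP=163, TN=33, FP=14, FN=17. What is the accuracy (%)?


Accuracy = (TP+TN)/(TP+TN+FP+FN)
= (163+33)/(227)
= 196/227 = 86.34%

86.34%


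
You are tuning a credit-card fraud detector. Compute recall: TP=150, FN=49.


Recall = TP/(TP+FN)
= 150/(150+49)
= 150/199 = 75.38%

75.38%


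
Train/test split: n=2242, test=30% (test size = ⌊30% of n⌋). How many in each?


Test = ⌊2242·30/100⌋ = 672
Train = 2242 - 672 = 1570

Train: 1570, Test: 672


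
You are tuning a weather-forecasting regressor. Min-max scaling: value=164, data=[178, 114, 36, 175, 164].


min=36, max=178
(164-36)/(178-36) = 128/142 = 0.9014

0.9014


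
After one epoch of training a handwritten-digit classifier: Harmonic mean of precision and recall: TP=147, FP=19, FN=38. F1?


Precision = 147/166 = 0.8855
Recall = 147/185 = 0.7946
F1 = 2·P·R/(P+R) = 2·TP/(2·TP+FP+FN) = 294/(294+19+38) = 294/351 = 0.8376

0.8376


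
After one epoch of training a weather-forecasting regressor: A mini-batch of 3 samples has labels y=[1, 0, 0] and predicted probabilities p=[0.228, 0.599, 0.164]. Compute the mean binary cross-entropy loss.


L[0] = -ln(0.228) = 1.4784
L[1] = -ln(1-0.599) = -ln(0.401) = 0.9138
L[2] = -ln(1-0.164) = -ln(0.836) = 0.1791
mean = (1.4784 + 0.9138 + 0.1791)/3 = 0.8571

0.8571


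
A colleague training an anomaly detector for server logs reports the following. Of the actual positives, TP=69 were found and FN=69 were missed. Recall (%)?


Recall = TP/(TP+FN)
= 69/(69+69)
= 69/138 = 50.0%

50.0%


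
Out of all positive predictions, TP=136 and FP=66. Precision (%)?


Precision = TP/(TP+FP)
= 136/(136+66)
= 136/202 = 67.33%

67.33%


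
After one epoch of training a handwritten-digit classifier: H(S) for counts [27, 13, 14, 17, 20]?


Probabilities: [27/91, 13/91, 14/91, 17/91, 20/91] ≈ [0.2967, 0.1429, 0.1538, 0.1868, 0.2198]
H = -((27/91)·log₂(27/91) + (13/91)·log₂(13/91) + (14/91)·log₂(14/91) + (17/91)·log₂(17/91) + (20/91)·log₂(20/91))
  = 2.2692 bits

2.2692 bits


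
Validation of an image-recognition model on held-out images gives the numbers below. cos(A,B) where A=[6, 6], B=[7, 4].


A·B = 6·7 + 6·4 = 66
‖A‖ = √72 = 8.4853, ‖B‖ = √65 = 8.0623
cos = 66/(√72·√65) = 66/√4680 = 0.9648

0.9648


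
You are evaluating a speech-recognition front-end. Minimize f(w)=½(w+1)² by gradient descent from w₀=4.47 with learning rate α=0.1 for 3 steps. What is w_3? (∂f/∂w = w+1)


step 1: grad = 4.47+1 = 5.47; w = 4.47 - 0.1·(5.47) = 3.923
step 2: grad = 3.923+1 = 4.923; w = 3.923 - 0.1·(4.923) = 3.4307
step 3: grad = 3.4307+1 = 4.4307; w = 3.4307 - 0.1·(4.4307) = 2.98763

2.98763


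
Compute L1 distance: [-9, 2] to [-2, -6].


d = |-9+ 2| + |2+ 6|
  = 7 + 8
  = 15

15


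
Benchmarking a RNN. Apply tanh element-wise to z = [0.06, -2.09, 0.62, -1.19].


tanh(0.06) = 0.0599
tanh(-2.09) = -0.9699
tanh(0.62) = 0.5511
tanh(-1.19) = -0.8306
result = [0.0599, -0.9699, 0.5511, -0.8306]

[0.0599, -0.9699, 0.5511, -0.8306]


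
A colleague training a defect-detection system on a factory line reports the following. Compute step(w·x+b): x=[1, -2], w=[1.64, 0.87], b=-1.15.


z = (1)·(1.64) + (-2)·(0.87) - 1.15
  = -1.25
step(z) = 0 (z<0)

0


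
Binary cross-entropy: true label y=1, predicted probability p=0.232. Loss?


BCE = -[y·ln(p) + (1-y)·ln(1-p)]
= -1·ln(0.232) - 0
= -ln(0.232) = 1.461

1.461


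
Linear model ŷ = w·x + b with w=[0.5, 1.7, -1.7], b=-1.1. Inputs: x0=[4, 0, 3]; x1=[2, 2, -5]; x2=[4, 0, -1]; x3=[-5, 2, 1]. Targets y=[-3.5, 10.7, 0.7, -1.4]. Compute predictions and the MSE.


ŷ0 = (0.5)·(4) + (1.7)·(0) + (-1.7)·(3) - 1.1 = -4.2
ŷ1 = (0.5)·(2) + (1.7)·(2) + (-1.7)·(-5) - 1.1 = 11.8
ŷ2 = (0.5)·(4) + (1.7)·(0) + (-1.7)·(-1) - 1.1 = 2.6
ŷ3 = (0.5)·(-5) + (1.7)·(2) + (-1.7)·(1) - 1.1 = -1.9
errors² = [0.49, 1.21, 3.61, 0.25]
MSE = 5.5600/4 = 1.39

1.39


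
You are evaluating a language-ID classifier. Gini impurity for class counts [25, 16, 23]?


Probabilities: [25/64, 16/64, 23/64] ≈ [0.3906, 0.25, 0.3594]
Σpᵢ² = (625 + 256 + 529)/64² = 1410/4096
Gini = 1 - Σpᵢ² = 1 - 1410/4096 = 0.6558

0.6558


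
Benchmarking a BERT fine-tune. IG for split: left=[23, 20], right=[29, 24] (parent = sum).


Parent = [52, 44], H_parent = 0.995
H_left = 0.9965 (n=43), H_right = 0.9936 (n=53)
H_children = (43/96)·0.9965 + (53/96)·0.9936 = 0.9949
IG = 0.995 - 0.9949 = 0.0001

0.0001


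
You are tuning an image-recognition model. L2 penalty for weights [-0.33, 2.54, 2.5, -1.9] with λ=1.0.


‖w‖₂² = (-0.33)² + (2.54)² + (2.5)² + (-1.9)²
     = 0.1089 + 6.4516 + 6.25 + 3.61
     = 16.4205
λ·‖w‖₂² = 1.0·16.4205 = 16.4205

16.4205


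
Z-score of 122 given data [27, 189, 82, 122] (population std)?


μ = 105, σ = 59.072
z = (122 - 105)/59.072 = 0.2878

0.2878


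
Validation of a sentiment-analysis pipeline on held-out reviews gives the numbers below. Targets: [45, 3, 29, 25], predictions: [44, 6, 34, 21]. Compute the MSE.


Squared errors: (45-44)²=1, (3-6)²=9, (29-34)²=25, (25-21)²=16
Sum = 51
MSE = 51/4 = 51/4

51/4


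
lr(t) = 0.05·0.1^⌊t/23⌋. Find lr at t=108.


n_drops = ⌊108/23⌋ = 4
lr = 0.05·0.1^4 = 0.05·0.0001 = 0.000005

0.000005


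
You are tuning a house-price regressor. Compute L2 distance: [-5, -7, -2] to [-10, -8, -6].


d = √((-5+ 10)² + (-7+ 8)² + (-2+ 6)²)
  = √(25 + 1 + 16)
  = √42 = 6.4807

6.4807


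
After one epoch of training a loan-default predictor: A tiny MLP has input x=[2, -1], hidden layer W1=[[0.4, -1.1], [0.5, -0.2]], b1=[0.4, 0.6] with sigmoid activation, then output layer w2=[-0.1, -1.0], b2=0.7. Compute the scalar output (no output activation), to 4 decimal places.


z1[0] = (0.4)·(2) + (-1.1)·(-1) + 0.4 = 2.3
z1[1] = (0.5)·(2) + (-0.2)·(-1) + 0.6 = 1.8
h = sigmoid(z1) = [0.9089, 0.8581]
output = (-0.1)·(0.9089) + (-1.0)·(0.8581) + 0.7 = -0.249

-0.249


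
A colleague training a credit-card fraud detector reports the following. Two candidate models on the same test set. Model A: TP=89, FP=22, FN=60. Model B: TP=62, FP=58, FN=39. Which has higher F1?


Model A: P=89/111=0.8018, R=89/149=0.5973, F1=2PR/(P+R)=2TP/(2TP+FP+FN)=178/260=0.6846
Model B: P=62/120=0.5167, R=62/101=0.6139, F1=2PR/(P+R)=2TP/(2TP+FP+FN)=124/221=0.5611
0.6846 > 0.5611 → Model A

Model A


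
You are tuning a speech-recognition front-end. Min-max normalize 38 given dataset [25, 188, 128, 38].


min=25, max=188
(38-25)/(188-25) = 13/163 = 0.0798

0.0798


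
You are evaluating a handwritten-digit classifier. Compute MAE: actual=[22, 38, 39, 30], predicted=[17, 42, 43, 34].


Absolute errors: |22-17|=5, |38-42|=4, |39-43|=4, |30-34|=4
Sum = 17
MAE = 17/4 = 17/4

17/4


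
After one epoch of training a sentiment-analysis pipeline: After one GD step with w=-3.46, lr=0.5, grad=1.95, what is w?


w_new = w - α·∇
= -3.46 - 0.5·1.95
= -3.46 - 0.975
= -4.435

-4.435


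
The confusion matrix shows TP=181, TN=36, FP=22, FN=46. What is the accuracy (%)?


Accuracy = (TP+TN)/(TP+TN+FP+FN)
= (181+36)/(285)
= 217/285 = 76.14%

76.14%


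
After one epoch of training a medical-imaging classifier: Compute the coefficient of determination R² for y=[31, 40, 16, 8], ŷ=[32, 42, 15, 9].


ȳ = 23.75
SS_res = Σ(y-ŷ)² = 7
SS_tot = Σ(y-ȳ)² = 624.75
R² = 1 - SS_res/SS_tot = 1 - 0.0112 = 0.9888

0.9888


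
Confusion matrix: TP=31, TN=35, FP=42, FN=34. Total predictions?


Total = TP + TN + FP + FN
= 31 + 35 + 42 + 34
= 142
(Predicted positive: 73, predicted negative: 69)

142


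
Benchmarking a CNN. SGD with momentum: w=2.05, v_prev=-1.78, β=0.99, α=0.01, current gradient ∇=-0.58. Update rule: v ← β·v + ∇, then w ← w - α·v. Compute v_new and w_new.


v_new = 0.99·-1.78 - 0.58 = -1.7622 - 0.58 = -2.3422
w_new = 2.05 - 0.01·-2.3422 = 2.05 + 0.023422 = 2.073422

v_new=-2.3422, w_new=2.073422


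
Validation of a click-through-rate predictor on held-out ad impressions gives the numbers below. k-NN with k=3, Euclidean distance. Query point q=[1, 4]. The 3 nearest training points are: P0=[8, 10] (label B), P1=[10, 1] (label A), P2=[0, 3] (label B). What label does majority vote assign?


d(q,P0) = 9.2195  (label B)
d(q,P1) = 9.4868  (label A)
d(q,P2) = 1.4142  (label B)
Votes: A=1, B=2
Majority → B

B


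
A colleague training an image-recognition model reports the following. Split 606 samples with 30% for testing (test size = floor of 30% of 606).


Test = ⌊606·30/100⌋ = 181
Train = 606 - 181 = 425

Train: 425, Test: 181


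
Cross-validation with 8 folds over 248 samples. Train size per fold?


Fold size = 248/8 = 31
Training per fold = 248 - 31 = 217

217


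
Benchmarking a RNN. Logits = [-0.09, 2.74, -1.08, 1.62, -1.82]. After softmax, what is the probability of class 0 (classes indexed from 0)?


Exponentials: e^-0.09=0.9139, e^2.74=15.487, e^-1.08=0.3396, e^1.62=5.0531, e^-1.82=0.162
Sum = 21.9556
Softmax = [0.0416, 0.7054, 0.0155, 0.2302, 0.0074]
p[0] = 0.9139/21.9556 = 0.0416

0.0416


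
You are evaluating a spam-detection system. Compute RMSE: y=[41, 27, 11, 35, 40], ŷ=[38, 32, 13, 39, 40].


MSE = 54/5 = 10.8
RMSE = √(54/5) = 3.2863

3.2863


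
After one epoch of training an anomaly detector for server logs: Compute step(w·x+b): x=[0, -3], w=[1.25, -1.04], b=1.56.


z = (0)·(1.25) + (-3)·(-1.04) + 1.56
  = 4.68
step(z) = 1 (z≥0)

1


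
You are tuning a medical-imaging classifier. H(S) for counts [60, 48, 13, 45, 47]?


Probabilities: [60/213, 48/213, 13/213, 45/213, 47/213] ≈ [0.2817, 0.2254, 0.061, 0.2113, 0.2207]
H = -((60/213)·log₂(60/213) + (48/213)·log₂(48/213) + (13/213)·log₂(13/213) + (45/213)·log₂(45/213) + (47/213)·log₂(47/213))
  = 2.2005 bits

2.2005 bits


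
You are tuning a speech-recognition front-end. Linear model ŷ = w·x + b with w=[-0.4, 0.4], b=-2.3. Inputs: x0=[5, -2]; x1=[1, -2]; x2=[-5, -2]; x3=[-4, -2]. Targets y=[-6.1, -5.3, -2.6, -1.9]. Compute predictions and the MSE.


ŷ0 = (-0.4)·(5) + (0.4)·(-2) - 2.3 = -5.1
ŷ1 = (-0.4)·(1) + (0.4)·(-2) - 2.3 = -3.5
ŷ2 = (-0.4)·(-5) + (0.4)·(-2) - 2.3 = -1.1
ŷ3 = (-0.4)·(-4) + (0.4)·(-2) - 2.3 = -1.5
errors² = [1.0, 3.24, 2.25, 0.16]
MSE = 6.6500/4 = 1.6625

1.6625


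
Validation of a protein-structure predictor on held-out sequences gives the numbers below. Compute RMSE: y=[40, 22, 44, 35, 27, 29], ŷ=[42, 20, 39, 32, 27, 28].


MSE = 43/6 = 7.1667
RMSE = √(43/6) = 2.6771

2.6771


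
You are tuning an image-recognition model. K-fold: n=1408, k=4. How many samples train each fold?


Fold size = 1408/4 = 352
Training per fold = 1408 - 352 = 1056

1056


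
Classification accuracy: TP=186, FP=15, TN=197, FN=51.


Accuracy = (TP+TN)/(TP+TN+FP+FN)
= (186+197)/(449)
= 383/449 = 85.3%

85.3%


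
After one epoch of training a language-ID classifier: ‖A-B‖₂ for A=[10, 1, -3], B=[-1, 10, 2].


d = √((10+ 1)² + (1-10)² + (-3-2)²)
  = √(121 + 81 + 25)
  = √227 = 15.0665

15.0665


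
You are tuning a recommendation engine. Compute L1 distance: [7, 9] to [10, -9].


d = |7-10| + |9+ 9|
  = 3 + 18
  = 21

21


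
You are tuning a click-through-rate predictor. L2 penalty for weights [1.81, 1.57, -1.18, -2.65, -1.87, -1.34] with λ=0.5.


‖w‖₂² = (1.81)² + (1.57)² + (-1.18)² + (-2.65)² + (-1.87)² + (-1.34)²
     = 3.2761 + 2.4649 + 1.3924 + 7.0225 + 3.4969 + 1.7956
     = 19.4484
λ·‖w‖₂² = 0.5·19.4484 = 9.7242

9.7242


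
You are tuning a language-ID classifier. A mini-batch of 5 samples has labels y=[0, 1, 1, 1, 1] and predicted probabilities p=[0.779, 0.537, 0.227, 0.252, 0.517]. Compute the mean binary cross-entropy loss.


L[0] = -ln(1-0.779) = -ln(0.221) = 1.5096
L[1] = -ln(0.537) = 0.6218
L[2] = -ln(0.227) = 1.4828
L[3] = -ln(0.252) = 1.3783
L[4] = -ln(0.517) = 0.6597
mean = (1.5096 + 0.6218 + 1.4828 + 1.3783 + 0.6597)/5 = 1.1304

1.1304


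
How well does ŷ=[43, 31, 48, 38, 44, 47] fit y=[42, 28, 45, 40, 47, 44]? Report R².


ȳ = 41
SS_res = Σ(y-ŷ)² = 41
SS_tot = Σ(y-ȳ)² = 232
R² = 1 - SS_res/SS_tot = 1 - 0.1767 = 0.8233

0.8233


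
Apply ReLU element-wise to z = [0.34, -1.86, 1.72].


ReLU(0.34) = max(0, 0.34) = 0.34
ReLU(-1.86) = max(0, -1.86) = 0.0
ReLU(1.72) = max(0, 1.72) = 1.72
result = [0.34, 0.0, 1.72]

[0.34, 0.0, 1.72]


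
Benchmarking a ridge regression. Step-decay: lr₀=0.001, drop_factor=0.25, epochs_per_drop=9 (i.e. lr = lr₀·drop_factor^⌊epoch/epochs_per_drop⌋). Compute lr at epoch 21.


n_drops = ⌊21/9⌋ = 2
lr = 0.001·0.25^2 = 0.001·0.0625 = 0.0000625

0.0000625


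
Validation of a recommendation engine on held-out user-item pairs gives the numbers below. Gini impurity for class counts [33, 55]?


Probabilities: [33/88, 55/88] ≈ [0.375, 0.625]
Σpᵢ² = (1089 + 3025)/88² = 4114/7744
Gini = 1 - Σpᵢ² = 1 - 4114/7744 = 0.4688

0.4688


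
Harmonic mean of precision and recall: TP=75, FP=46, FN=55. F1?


Precision = 75/121 = 0.6198
Recall = 75/130 = 0.5769
F1 = 2·P·R/(P+R) = 2·TP/(2·TP+FP+FN) = 150/(150+46+55) = 150/251 = 0.5976

0.5976


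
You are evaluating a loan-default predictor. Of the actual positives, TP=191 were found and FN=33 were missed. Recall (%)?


Recall = TP/(TP+FN)
= 191/(191+33)
= 191/224 = 85.27%

85.27%


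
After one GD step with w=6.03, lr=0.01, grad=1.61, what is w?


w_new = w - α·∇
= 6.03 - 0.01·1.61
= 6.03 - 0.0161
= 6.0139

6.0139


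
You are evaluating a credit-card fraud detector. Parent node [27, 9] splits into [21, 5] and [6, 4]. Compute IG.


Parent = [27, 9], H_parent = 0.8113
H_left = 0.7063 (n=26), H_right = 0.971 (n=10)
H_children = (26/36)·0.7063 + (10/36)·0.971 = 0.7798
IG = 0.8113 - 0.7798 = 0.0315

0.0315


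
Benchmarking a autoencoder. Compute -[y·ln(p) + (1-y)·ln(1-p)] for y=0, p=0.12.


BCE = -[y·ln(p) + (1-y)·ln(1-p)]
= -0 - 1·ln(1-0.12)
= -ln(0.88) = 0.1278

0.1278


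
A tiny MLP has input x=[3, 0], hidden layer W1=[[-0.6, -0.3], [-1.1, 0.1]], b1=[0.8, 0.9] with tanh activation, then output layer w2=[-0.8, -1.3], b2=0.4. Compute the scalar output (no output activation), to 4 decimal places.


z1[0] = (-0.6)·(3) + (-0.3)·(0) + 0.8 = -1.0
z1[1] = (-1.1)·(3) + (0.1)·(0) + 0.9 = -2.4
h = tanh(z1) = [-0.7616, -0.9837]
output = (-0.8)·(-0.7616) + (-1.3)·(-0.9837) + 0.4 = 2.2881

2.2881


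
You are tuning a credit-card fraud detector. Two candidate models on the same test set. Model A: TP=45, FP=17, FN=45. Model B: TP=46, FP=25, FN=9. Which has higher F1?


Model A: P=45/62=0.7258, R=45/90=0.5, F1=2PR/(P+R)=2TP/(2TP+FP+FN)=90/152=0.5921
Model B: P=46/71=0.6479, R=46/55=0.8364, F1=2PR/(P+R)=2TP/(2TP+FP+FN)=92/126=0.7302
0.5921 < 0.7302 → Model B

Model B


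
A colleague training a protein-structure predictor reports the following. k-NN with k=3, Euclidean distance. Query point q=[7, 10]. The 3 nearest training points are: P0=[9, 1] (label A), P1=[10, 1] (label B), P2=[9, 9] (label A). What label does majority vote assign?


d(q,P0) = 9.2195  (label A)
d(q,P1) = 9.4868  (label B)
d(q,P2) = 2.2361  (label A)
Votes: A=2, B=1
Majority → A

A


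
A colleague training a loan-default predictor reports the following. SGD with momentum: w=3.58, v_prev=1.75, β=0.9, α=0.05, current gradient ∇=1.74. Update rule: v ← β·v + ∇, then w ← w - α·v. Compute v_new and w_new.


v_new = 0.9·1.75 + 1.74 = 1.575 + 1.74 = 3.315
w_new = 3.58 - 0.05·3.315 = 3.58 - 0.16575 = 3.41425

v_new=3.315, w_new=3.41425


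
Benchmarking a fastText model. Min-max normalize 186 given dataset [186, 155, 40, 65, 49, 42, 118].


min=40, max=186
(186-40)/(186-40) = 146/146 = 1.0

1.0


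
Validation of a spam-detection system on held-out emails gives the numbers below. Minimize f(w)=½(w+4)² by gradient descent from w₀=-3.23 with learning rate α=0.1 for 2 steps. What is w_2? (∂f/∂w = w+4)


step 1: grad = -3.23+4 = 0.77; w = -3.23 - 0.1·(0.77) = -3.307
step 2: grad = -3.307+4 = 0.693; w = -3.307 - 0.1·(0.693) = -3.3763

-3.3763


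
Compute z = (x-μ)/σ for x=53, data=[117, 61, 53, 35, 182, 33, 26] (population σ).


μ = 72.4286, σ = 52.9308
z = (53 - 72.4286)/52.9308 = -0.3671

-0.3671


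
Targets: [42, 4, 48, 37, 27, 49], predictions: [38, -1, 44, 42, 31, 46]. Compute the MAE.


Absolute errors: |42-38|=4, |4+ 1|=5, |48-44|=4, |37-42|=5, |27-31|=4, |49-46|=3
Sum = 25
MAE = 25/6 = 25/6

25/6


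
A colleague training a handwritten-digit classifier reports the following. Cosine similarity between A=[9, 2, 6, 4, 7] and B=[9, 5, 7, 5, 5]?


A·B = 9·9 + 2·5 + 6·7 + 4·5 + 7·5 = 188
‖A‖ = √186 = 13.6382, ‖B‖ = √205 = 14.3178
cos = 188/(√186·√205) = 188/√38130 = 0.9628

0.9628


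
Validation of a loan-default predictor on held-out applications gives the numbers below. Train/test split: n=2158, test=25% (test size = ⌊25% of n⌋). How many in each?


Test = ⌊2158·25/100⌋ = 539
Train = 2158 - 539 = 1619

Train: 1619, Test: 539


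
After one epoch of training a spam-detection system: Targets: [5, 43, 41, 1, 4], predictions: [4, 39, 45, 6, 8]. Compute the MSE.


Squared errors: (5-4)²=1, (43-39)²=16, (41-45)²=16, (1-6)²=25, (4-8)²=16
Sum = 74
MSE = 74/5 = 74/5

74/5


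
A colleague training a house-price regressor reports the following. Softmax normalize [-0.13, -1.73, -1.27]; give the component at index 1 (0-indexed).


Exponentials: e^-0.13=0.8781, e^-1.73=0.1773, e^-1.27=0.2808
Sum = 1.3362
Softmax = [0.6572, 0.1327, 0.2102]
p[1] = 0.1773/1.3362 = 0.1327

0.1327


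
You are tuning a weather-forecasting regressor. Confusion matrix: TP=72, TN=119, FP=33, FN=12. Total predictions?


Total = TP + TN + FP + FN
= 72 + 119 + 33 + 12
= 236
(Predicted positive: 105, predicted negative: 131)

236


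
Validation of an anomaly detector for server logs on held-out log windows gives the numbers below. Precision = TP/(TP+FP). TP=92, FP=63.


Precision = TP/(TP+FP)
= 92/(92+63)
= 92/155 = 59.35%

59.35%


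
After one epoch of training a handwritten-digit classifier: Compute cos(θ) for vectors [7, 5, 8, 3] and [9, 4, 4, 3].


A·B = 7·9 + 5·4 + 8·4 + 3·3 = 124
‖A‖ = √147 = 12.1244, ‖B‖ = √122 = 11.0454
cos = 124/(√147·√122) = 124/√17934 = 0.9259

0.9259


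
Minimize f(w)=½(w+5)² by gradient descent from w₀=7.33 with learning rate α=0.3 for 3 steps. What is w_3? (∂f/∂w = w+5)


step 1: grad = 7.33+5 = 12.33; w = 7.33 - 0.3·(12.33) = 3.631
step 2: grad = 3.631+5 = 8.631; w = 3.631 - 0.3·(8.631) = 1.0417
step 3: grad = 1.0417+5 = 6.0417; w = 1.0417 - 0.3·(6.0417) = -0.77081

-0.77081


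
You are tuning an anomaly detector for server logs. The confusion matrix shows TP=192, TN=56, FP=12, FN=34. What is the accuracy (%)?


Accuracy = (TP+TN)/(TP+TN+FP+FN)
= (192+56)/(294)
= 248/294 = 84.35%

84.35%


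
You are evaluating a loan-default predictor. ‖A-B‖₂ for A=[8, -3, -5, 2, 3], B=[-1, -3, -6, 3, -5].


d = √((8+ 1)² + (-3+ 3)² + (-5+ 6)² + (2-3)² + (3+ 5)²)
  = √(81 + 0 + 1 + 1 + 64)
  = √147 = 12.1244

12.1244


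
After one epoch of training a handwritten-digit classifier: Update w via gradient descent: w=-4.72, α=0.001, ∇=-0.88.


w_new = w - α·∇
= -4.72 - 0.001·-0.88
= -4.72 + 0.00088
= -4.71912

-4.71912


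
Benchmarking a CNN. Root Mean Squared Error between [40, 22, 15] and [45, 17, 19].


MSE = 66/3 = 22
RMSE = √(66/3) = 4.6904

4.6904


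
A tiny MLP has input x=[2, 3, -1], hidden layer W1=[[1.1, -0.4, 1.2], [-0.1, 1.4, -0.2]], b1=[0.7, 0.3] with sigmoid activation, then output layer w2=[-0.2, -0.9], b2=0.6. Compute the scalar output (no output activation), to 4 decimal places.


z1[0] = (1.1)·(2) + (-0.4)·(3) + (1.2)·(-1) + 0.7 = 0.5
z1[1] = (-0.1)·(2) + (1.4)·(3) + (-0.2)·(-1) + 0.3 = 4.5
h = sigmoid(z1) = [0.6225, 0.989]
output = (-0.2)·(0.6225) + (-0.9)·(0.989) + 0.6 = -0.4146

-0.4146


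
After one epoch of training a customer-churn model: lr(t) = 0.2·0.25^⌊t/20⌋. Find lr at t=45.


n_drops = ⌊45/20⌋ = 2
lr = 0.2·0.25^2 = 0.2·0.0625 = 0.0125

0.0125


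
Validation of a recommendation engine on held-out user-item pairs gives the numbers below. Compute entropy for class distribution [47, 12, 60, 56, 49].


Probabilities: [47/224, 12/224, 60/224, 56/224, 49/224] ≈ [0.2098, 0.0536, 0.2679, 0.25, 0.2188]
H = -((47/224)·log₂(47/224) + (12/224)·log₂(12/224) + (60/224)·log₂(60/224) + (56/224)·log₂(56/224) + (49/224)·log₂(49/224))
  = 2.1876 bits

2.1876 bits


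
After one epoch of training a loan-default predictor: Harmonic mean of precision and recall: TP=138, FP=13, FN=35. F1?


Precision = 138/151 = 0.9139
Recall = 138/173 = 0.7977
F1 = 2·P·R/(P+R) = 2·TP/(2·TP+FP+FN) = 276/(276+13+35) = 276/324 = 0.8519

0.8519


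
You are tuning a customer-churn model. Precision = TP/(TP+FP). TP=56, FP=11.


Precision = TP/(TP+FP)
= 56/(56+11)
= 56/67 = 83.58%

83.58%


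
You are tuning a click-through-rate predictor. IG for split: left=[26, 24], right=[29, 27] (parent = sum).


Parent = [55, 51], H_parent = 0.999
H_left = 0.9988 (n=50), H_right = 0.9991 (n=56)
H_children = (50/106)·0.9988 + (56/106)·0.9991 = 0.999
IG = 0.999 - 0.999 = 0.0

0.0


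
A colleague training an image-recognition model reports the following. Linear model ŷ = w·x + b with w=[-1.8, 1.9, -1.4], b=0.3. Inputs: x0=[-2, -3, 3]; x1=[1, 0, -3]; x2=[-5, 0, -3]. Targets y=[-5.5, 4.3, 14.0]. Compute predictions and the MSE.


ŷ0 = (-1.8)·(-2) + (1.9)·(-3) + (-1.4)·(3) + 0.3 = -6.0
ŷ1 = (-1.8)·(1) + (1.9)·(0) + (-1.4)·(-3) + 0.3 = 2.7
ŷ2 = (-1.8)·(-5) + (1.9)·(0) + (-1.4)·(-3) + 0.3 = 13.5
errors² = [0.25, 2.56, 0.25]
MSE = 3.0600/3 = 1.02

1.02


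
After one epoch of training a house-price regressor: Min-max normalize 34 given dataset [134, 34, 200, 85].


min=34, max=200
(34-34)/(200-34) = 0/166 = 0.0

0.0


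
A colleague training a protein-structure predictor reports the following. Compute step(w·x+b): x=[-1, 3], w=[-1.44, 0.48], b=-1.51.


z = (-1)·(-1.44) + (3)·(0.48) - 1.51
  = 1.37
step(z) = 1 (z≥0)

1


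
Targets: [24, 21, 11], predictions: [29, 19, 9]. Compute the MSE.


Squared errors: (24-29)²=25, (21-19)²=4, (11-9)²=4
Sum = 33
MSE = 33/3 = 11

11


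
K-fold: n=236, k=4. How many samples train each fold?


Fold size = 236/4 = 59
Training per fold = 236 - 59 = 177

177


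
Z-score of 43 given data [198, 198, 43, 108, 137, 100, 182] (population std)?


μ = 138, σ = 54.1242
z = (43 - 138)/54.1242 = -1.7552

-1.7552


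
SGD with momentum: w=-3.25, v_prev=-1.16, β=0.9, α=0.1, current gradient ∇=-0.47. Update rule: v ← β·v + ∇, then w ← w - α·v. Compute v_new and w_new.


v_new = 0.9·-1.16 - 0.47 = -1.044 - 0.47 = -1.514
w_new = -3.25 - 0.1·-1.514 = -3.25 + 0.1514 = -3.0986

v_new=-1.514, w_new=-3.0986


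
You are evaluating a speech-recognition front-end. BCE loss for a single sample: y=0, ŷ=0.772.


BCE = -[y·ln(p) + (1-y)·ln(1-p)]
= -0 - 1·ln(1-0.772)
= -ln(0.228) = 1.4784

1.4784


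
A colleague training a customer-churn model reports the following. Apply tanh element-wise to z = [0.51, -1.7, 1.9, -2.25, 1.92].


tanh(0.51) = 0.4699
tanh(-1.7) = -0.9354
tanh(1.9) = 0.9562
tanh(-2.25) = -0.978
tanh(1.92) = 0.9579
result = [0.4699, -0.9354, 0.9562, -0.978, 0.9579]

[0.4699, -0.9354, 0.9562, -0.978, 0.9579]


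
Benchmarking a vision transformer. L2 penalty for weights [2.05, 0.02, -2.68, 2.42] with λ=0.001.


‖w‖₂² = (2.05)² + (0.02)² + (-2.68)² + (2.42)²
     = 4.2025 + 0.0004 + 7.1824 + 5.8564
     = 17.2417
λ·‖w‖₂² = 0.001·17.2417 = 0.017242

0.017242


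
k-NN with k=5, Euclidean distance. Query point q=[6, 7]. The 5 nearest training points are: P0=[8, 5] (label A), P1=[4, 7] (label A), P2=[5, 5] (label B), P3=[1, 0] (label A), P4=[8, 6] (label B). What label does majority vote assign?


d(q,P0) = 2.8284  (label A)
d(q,P1) = 2.0  (label A)
d(q,P2) = 2.2361  (label B)
d(q,P3) = 8.6023  (label A)
d(q,P4) = 2.2361  (label B)
Votes: A=3, B=2
Majority → A

A


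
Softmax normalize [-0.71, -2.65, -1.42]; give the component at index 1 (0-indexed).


Exponentials: e^-0.71=0.4916, e^-2.65=0.0707, e^-1.42=0.2417
Sum = 0.804
Softmax = [0.6115, 0.0879, 0.3006]
p[1] = 0.0707/0.804 = 0.0879

0.0879


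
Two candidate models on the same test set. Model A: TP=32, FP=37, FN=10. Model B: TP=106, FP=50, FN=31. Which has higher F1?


Model A: P=32/69=0.4638, R=32/42=0.7619, F1=2PR/(P+R)=2TP/(2TP+FP+FN)=64/111=0.5766
Model B: P=106/156=0.6795, R=106/137=0.7737, F1=2PR/(P+R)=2TP/(2TP+FP+FN)=212/293=0.7235
0.5766 < 0.7235 → Model B

Model B


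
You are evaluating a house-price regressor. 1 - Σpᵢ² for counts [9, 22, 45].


Probabilities: [9/76, 22/76, 45/76] ≈ [0.1184, 0.2895, 0.5921]
Σpᵢ² = (81 + 484 + 2025)/76² = 2590/5776
Gini = 1 - Σpᵢ² = 1 - 2590/5776 = 0.5516

0.5516


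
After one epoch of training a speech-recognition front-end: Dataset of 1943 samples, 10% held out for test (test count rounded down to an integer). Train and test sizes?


Test = ⌊1943·10/100⌋ = 194
Train = 1943 - 194 = 1749

Train: 1749, Test: 194


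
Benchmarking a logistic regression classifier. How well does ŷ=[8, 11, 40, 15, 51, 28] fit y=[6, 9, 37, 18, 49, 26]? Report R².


ȳ = 24.1667
SS_res = Σ(y-ŷ)² = 34
SS_tot = Σ(y-ȳ)² = 1382.83
R² = 1 - SS_res/SS_tot = 1 - 0.0246 = 0.9754

0.9754


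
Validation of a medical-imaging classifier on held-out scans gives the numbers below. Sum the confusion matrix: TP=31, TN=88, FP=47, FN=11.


Total = TP + TN + FP + FN
= 31 + 88 + 47 + 11
= 177
(Predicted positive: 78, predicted negative: 99)

177


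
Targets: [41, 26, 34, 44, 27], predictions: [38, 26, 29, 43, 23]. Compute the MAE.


Absolute errors: |41-38|=3, |26-26|=0, |34-29|=5, |44-43|=1, |27-23|=4
Sum = 13
MAE = 13/5 = 13/5

13/5


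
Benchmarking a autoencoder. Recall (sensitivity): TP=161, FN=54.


Recall = TP/(TP+FN)
= 161/(161+54)
= 161/215 = 74.88%

74.88%


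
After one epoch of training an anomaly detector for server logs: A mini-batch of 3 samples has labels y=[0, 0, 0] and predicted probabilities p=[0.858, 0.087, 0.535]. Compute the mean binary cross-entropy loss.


L[0] = -ln(1-0.858) = -ln(0.142) = 1.9519
L[1] = -ln(1-0.087) = -ln(0.913) = 0.091
L[2] = -ln(1-0.535) = -ln(0.465) = 0.7657
mean = (1.9519 + 0.091 + 0.7657)/3 = 0.9362

0.9362


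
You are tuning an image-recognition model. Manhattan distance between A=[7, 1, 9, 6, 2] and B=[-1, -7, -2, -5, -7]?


d = |7+ 1| + |1+ 7| + |9+ 2| + |6+ 5| + |2+ 7|
  = 8 + 8 + 11 + 11 + 9
  = 47

47


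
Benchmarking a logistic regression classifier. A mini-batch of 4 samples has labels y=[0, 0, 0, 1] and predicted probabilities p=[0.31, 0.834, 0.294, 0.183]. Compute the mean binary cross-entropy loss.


L[0] = -ln(1-0.31) = -ln(0.69) = 0.3711
L[1] = -ln(1-0.834) = -ln(0.166) = 1.7958
L[2] = -ln(1-0.294) = -ln(0.706) = 0.3481
L[3] = -ln(0.183) = 1.6983
mean = (0.3711 + 1.7958 + 0.3481 + 1.6983)/4 = 1.0533

1.0533


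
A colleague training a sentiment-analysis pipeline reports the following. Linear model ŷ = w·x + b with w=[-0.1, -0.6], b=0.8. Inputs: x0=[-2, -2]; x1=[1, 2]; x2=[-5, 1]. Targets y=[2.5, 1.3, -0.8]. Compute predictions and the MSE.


ŷ0 = (-0.1)·(-2) + (-0.6)·(-2) + 0.8 = 2.2
ŷ1 = (-0.1)·(1) + (-0.6)·(2) + 0.8 = -0.5
ŷ2 = (-0.1)·(-5) + (-0.6)·(1) + 0.8 = 0.7
errors² = [0.09, 3.24, 2.25]
MSE = 5.5800/3 = 1.86

1.86


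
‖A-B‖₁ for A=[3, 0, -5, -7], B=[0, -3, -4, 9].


d = |3-0| + |0+ 3| + |-5+ 4| + |-7-9|
  = 3 + 3 + 1 + 16
  = 23

23


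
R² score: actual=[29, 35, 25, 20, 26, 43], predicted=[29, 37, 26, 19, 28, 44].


ȳ = 29.6667
SS_res = Σ(y-ŷ)² = 11
SS_tot = Σ(y-ȳ)² = 335.33
R² = 1 - SS_res/SS_tot = 1 - 0.0328 = 0.9672

0.9672


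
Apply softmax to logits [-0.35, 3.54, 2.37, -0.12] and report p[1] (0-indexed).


Exponentials: e^-0.35=0.7047, e^3.54=34.4669, e^2.37=10.6974, e^-0.12=0.8869
Sum = 46.7559
Softmax = [0.0151, 0.7372, 0.2288, 0.019]
p[1] = 34.4669/46.7559 = 0.7372

0.7372


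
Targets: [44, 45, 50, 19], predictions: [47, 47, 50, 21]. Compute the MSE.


Squared errors: (44-47)²=9, (45-47)²=4, (50-50)²=0, (19-21)²=4
Sum = 17
MSE = 17/4 = 17/4

17/4


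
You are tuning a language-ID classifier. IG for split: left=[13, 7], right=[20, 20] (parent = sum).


Parent = [33, 27], H_parent = 0.9928
H_left = 0.9341 (n=20), H_right = 1 (n=40)
H_children = (20/60)·0.9341 + (40/60)·1 = 0.978
IG = 0.9928 - 0.978 = 0.0148

0.0148


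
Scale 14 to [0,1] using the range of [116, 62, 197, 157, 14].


min=14, max=197
(14-14)/(197-14) = 0/183 = 0.0

0.0


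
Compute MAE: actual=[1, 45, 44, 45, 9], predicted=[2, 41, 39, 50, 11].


Absolute errors: |1-2|=1, |45-41|=4, |44-39|=5, |45-50|=5, |9-11|=2
Sum = 17
MAE = 17/5 = 17/5

17/5


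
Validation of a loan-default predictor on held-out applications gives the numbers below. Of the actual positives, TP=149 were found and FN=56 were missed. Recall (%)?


Recall = TP/(TP+FN)
= 149/(149+56)
= 149/205 = 72.68%

72.68%


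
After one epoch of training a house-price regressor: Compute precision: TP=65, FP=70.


Precision = TP/(TP+FP)
= 65/(65+70)
= 65/135 = 48.15%

48.15%


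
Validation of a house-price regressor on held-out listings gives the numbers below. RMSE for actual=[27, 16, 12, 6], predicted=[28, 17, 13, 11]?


MSE = 28/4 = 7
RMSE = √(28/4) = 2.6458

2.6458


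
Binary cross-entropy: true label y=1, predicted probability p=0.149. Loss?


BCE = -[y·ln(p) + (1-y)·ln(1-p)]
= -1·ln(0.149) - 0
= -ln(0.149) = 1.9038

1.9038


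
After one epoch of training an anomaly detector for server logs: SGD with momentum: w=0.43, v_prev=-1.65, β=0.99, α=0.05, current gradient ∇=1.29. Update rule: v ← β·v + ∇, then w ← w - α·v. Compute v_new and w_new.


v_new = 0.99·-1.65 + 1.29 = -1.6335 + 1.29 = -0.3435
w_new = 0.43 - 0.05·-0.3435 = 0.43 + 0.017175 = 0.447175

v_new=-0.3435, w_new=0.447175


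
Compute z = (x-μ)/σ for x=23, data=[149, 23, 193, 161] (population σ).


μ = 131.5, σ = 64.6742
z = (23 - 131.5)/64.6742 = -1.6776

-1.6776


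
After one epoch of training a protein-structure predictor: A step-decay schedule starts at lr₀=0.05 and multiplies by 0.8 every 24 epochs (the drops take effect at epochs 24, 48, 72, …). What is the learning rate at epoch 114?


n_drops = ⌊114/24⌋ = 4
lr = 0.05·0.8^4 = 0.05·0.4096 = 0.02048

0.02048


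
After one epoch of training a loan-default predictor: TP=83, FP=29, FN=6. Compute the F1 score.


Precision = 83/112 = 0.7411
Recall = 83/89 = 0.9326
F1 = 2·P·R/(P+R) = 2·TP/(2·TP+FP+FN) = 166/(166+29+6) = 166/201 = 0.8259

0.8259


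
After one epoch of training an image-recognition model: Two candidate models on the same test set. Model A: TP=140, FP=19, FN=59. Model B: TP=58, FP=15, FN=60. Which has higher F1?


Model A: P=140/159=0.8805, R=140/199=0.7035, F1=2PR/(P+R)=2TP/(2TP+FP+FN)=280/358=0.7821
Model B: P=58/73=0.7945, R=58/118=0.4915, F1=2PR/(P+R)=2TP/(2TP+FP+FN)=116/191=0.6073
0.7821 > 0.6073 → Model A

Model A
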